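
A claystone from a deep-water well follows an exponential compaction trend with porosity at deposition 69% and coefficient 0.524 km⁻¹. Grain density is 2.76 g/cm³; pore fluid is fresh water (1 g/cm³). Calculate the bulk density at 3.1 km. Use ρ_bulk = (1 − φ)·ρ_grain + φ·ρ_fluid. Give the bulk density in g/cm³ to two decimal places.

2.52 g/cm³

Porosity at depth: n = 0.69·exp(−0.524×3.1) = 0.69×0.1970 = 0.1360
Bulk density: ρ_b = (1−n)ρ_g + n·ρ_f = 0.8640×2.76 + 0.1360×1
       = 2.385 + 0.136 = 2.521 g/cm³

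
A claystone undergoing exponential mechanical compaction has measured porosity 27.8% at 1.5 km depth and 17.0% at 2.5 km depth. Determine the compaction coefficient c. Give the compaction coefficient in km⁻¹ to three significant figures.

0.492 km⁻¹

Athy: φ(Z) = φ₀ e^(−cZ) ⇒ φ₁/φ₂ = e^{c(Z₂−Z₁)} ⇒ c = ln(φ₁/φ₂)/(Z₂−Z₁)
c = ln(0.278/0.17) / (2.5 − 1.5) = ln(1.635) / 1 = 0.4918 / 1 = 0.4918 km⁻¹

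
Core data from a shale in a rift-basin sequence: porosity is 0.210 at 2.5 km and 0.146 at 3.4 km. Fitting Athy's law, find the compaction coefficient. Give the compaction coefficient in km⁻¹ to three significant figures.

0.404 km⁻¹

Athy: φ(d) = φ₀ e^(−kd) ⇒ φ₁/φ₂ = e^{k(d₂−d₁)} ⇒ k = ln(φ₁/φ₂)/(d₂−d₁)
k = ln(0.21/0.146) / (3.4 − 2.5) = ln(1.438) / 0.9 = 0.3635 / 0.9 = 0.4039 km⁻¹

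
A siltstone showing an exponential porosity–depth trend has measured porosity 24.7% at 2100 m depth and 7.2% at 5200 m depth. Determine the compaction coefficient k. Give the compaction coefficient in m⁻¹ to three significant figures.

0.000398 m⁻¹

Working in km (1 km = 1000 m; k in km⁻¹ = k in m⁻¹ × 1000):
Athy: φ(d) = φ₀ e^(−kd) ⇒ φ₁/φ₂ = e^{k(d₂−d₁)} ⇒ k = ln(φ₁/φ₂)/(d₂−d₁)
k = ln(0.247/0.072) / (5.2 − 2.1) = ln(3.431) / 3.1 = 1.2327 / 3.1 = 0.3977 km⁻¹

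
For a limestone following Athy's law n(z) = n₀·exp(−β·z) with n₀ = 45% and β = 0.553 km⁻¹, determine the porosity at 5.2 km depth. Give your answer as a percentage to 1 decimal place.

n = n₀·exp(−β·z) = 0.45 × exp(−0.553 × 5.2) = 0.45 × exp(−2.876)
  = 0.45 × 0.0564 = 0.0254

2.5%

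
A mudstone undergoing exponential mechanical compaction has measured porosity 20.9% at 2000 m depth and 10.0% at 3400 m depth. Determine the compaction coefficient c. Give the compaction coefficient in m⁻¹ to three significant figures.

Working in km (1 km = 1000 m; c in km⁻¹ = c in m⁻¹ × 1000):
Athy: n(z) = n₀ e^(−cz) ⇒ n₁/n₂ = e^{c(z₂−z₁)} ⇒ c = ln(n₁/n₂)/(z₂−z₁)
c = ln(0.209/0.1) / (3.4 − 2) = ln(2.09) / 1.4 = 0.7372 / 1.4 = 0.5265 km⁻¹

0.000527 m⁻¹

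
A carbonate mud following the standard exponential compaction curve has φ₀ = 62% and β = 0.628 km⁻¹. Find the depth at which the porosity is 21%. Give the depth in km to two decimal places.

1.72 km

Invert Athy's law: Z = ln(φ₀/φ) / β
Z = ln(0.62/0.21) / 0.628 = ln(2.952) / 0.628 = 1.0826 / 0.628 = 1.724 km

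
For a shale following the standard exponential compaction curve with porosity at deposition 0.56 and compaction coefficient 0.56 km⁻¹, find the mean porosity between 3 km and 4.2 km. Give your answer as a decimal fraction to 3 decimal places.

0.076

⟨n⟩ = (1/(Z₂−Z₁)) ∫ n₀ e^(−βZ) dZ = n₀·(e^(−β·Z₁) − e^(−β·Z₂)) / (β·(Z₂−Z₁))
e^(−0.56×3) = 0.1864; e^(−0.56×4.2) = 0.0952
⟨n⟩ = 0.56 × (0.1864 − 0.0952) / (0.56 × 1.2) = 0.56 × 0.1357 = 0.0760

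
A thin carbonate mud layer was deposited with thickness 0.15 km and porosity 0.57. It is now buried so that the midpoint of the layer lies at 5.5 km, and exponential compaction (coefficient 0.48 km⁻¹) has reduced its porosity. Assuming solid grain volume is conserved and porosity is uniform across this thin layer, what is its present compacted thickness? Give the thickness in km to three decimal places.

Porosity at 5.5 km: phi = 0.57·exp(−0.48×5.5) = 0.0407
Solid-volume conservation: h(1−phi) = h₀(1−phi₀) ⇒ h = h₀·(1−phi₀)/(1−phi)
h = 0.15 × (1 − 0.57)/(1 − 0.0407) = 0.15 × 0.4482 = 0.0672 km

0.067 km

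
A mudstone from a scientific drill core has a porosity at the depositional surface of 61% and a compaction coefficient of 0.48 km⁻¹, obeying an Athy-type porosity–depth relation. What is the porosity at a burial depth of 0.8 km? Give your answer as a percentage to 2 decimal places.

phi = phi₀·exp(−k·d) = 0.61 × exp(−0.48 × 0.8) = 0.61 × exp(−0.384)
  = 0.61 × 0.6811 = 0.4155

41.55%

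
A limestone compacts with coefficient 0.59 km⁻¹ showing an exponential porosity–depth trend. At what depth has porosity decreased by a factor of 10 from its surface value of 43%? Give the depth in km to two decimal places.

n/n₀ = 1/10 ⇒ exp(−k·z) = 1/10 ⇒ z = ln(10) / k
z = 2.3026 / 0.59 = 3.903 km

3.90 km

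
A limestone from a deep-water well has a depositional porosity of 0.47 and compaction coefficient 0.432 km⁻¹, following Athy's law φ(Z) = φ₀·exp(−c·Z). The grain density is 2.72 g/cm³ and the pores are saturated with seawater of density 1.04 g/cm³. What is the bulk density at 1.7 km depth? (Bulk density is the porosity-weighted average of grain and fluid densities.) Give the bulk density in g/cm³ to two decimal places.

Porosity at depth: φ = 0.47·exp(−0.432×1.7) = 0.47×0.4798 = 0.2255
Bulk density: ρ_b = (1−φ)ρ_g + φ·ρ_f = 0.7745×2.72 + 0.2255×1.04
       = 2.107 + 0.235 = 2.341 g/cm³

2.34 g/cm³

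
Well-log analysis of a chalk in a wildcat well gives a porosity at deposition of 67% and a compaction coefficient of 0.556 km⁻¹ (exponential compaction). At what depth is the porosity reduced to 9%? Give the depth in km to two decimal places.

3.61 km

Invert Athy's law: z = ln(phi₀/phi) / k
z = ln(0.67/0.09) / 0.556 = ln(7.444) / 0.556 = 2.0075 / 0.556 = 3.611 km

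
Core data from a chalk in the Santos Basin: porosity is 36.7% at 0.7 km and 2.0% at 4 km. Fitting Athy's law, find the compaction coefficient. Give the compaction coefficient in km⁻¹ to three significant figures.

0.882 km⁻¹

Athy: n(d) = n₀ e^(−cd) ⇒ n₁/n₂ = e^{c(d₂−d₁)} ⇒ c = ln(n₁/n₂)/(d₂−d₁)
c = ln(0.367/0.02) / (4 − 0.7) = ln(18.35) / 3.3 = 2.9096 / 3.3 = 0.8817 km⁻¹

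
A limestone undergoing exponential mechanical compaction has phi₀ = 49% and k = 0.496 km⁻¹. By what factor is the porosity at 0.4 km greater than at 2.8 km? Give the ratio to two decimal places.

3.29

phi(Z₁)/phi(Z₂) = e^(−k·Z₁)/e^(−k·Z₂) = e^{k(Z₂−Z₁)}
= exp(0.496 × 2.4) = exp(1.19) = 3.2884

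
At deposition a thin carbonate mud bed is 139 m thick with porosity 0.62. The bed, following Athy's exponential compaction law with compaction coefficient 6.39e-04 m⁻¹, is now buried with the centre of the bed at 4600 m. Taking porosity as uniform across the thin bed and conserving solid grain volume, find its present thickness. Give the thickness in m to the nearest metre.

Working in km (1 km = 1000 m; β in km⁻¹ = β in m⁻¹ × 1000):
Porosity at 4.6 km: phi = 0.62·exp(−0.639×4.6) = 0.0328
Solid-volume conservation: h(1−phi) = h₀(1−phi₀) ⇒ h = h₀·(1−phi₀)/(1−phi)
h = 0.139 × (1 − 0.62)/(1 − 0.0328) = 0.139 × 0.3929 = 0.0546 km

55 m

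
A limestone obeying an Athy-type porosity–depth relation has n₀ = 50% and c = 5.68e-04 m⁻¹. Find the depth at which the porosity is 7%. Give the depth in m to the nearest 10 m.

Working in km (1 km = 1000 m; c in km⁻¹ = c in m⁻¹ × 1000):
Invert Athy's law: Z = ln(n₀/n) / c
Z = ln(0.5/0.07) / 0.568 = ln(7.143) / 0.568 = 1.9661 / 0.568 = 3.461 km

3460 m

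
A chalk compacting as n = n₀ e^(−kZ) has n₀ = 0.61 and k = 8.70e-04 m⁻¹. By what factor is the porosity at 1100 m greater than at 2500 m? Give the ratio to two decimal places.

Working in km (1 km = 1000 m; k in km⁻¹ = k in m⁻¹ × 1000):
n(Z₁)/n(Z₂) = e^(−k·Z₁)/e^(−k·Z₂) = e^{k(Z₂−Z₁)}
= exp(0.87 × 1.4) = exp(1.218) = 3.3804

3.38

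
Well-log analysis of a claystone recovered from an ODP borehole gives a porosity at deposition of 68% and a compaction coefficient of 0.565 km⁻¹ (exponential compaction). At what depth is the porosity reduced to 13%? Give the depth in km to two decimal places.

2.93 km

Invert Athy's law: Z = ln(n₀/n) / k
Z = ln(0.68/0.13) / 0.565 = ln(5.231) / 0.565 = 1.6546 / 0.565 = 2.928 km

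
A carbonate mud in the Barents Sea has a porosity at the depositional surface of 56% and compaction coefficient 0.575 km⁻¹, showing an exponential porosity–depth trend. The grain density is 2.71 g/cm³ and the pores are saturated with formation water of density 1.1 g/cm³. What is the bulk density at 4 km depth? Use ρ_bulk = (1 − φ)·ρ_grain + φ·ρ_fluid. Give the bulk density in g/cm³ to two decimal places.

Porosity at depth: φ = 0.56·exp(−0.575×4) = 0.56×0.1003 = 0.0561
Bulk density: ρ_b = (1−φ)ρ_g + φ·ρ_f = 0.9439×2.71 + 0.0561×1.1
       = 2.558 + 0.062 = 2.620 g/cm³

2.62 g/cm³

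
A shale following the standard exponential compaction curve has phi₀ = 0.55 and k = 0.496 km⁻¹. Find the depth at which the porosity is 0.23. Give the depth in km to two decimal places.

1.76 km

Invert Athy's law: z = ln(phi₀/phi) / k
z = ln(0.55/0.23) / 0.496 = ln(2.391) / 0.496 = 0.8718 / 0.496 = 1.758 km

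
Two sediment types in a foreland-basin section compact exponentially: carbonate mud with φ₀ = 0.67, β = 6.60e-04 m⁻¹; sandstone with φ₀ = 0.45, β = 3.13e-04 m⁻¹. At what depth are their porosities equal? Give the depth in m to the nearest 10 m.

1150 m

Working in km (1 km = 1000 m; β in km⁻¹ = β in m⁻¹ × 1000):
Set φ₀ₐ e^(−βₐd) = φ₀ᵦ e^(−βᵦd) ⇒ ln(φ₀ₐ/φ₀ᵦ) = (βₐ − βᵦ)·d
d = ln(0.67/0.45) / (0.66 − 0.313) = 0.3980 / 0.347 = 1.147 km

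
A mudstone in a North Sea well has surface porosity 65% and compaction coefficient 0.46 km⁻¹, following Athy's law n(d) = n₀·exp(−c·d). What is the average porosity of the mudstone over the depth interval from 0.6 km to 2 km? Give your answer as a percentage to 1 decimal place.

36.4%

⟨n⟩ = (1/(d₂−d₁)) ∫ n₀ e^(−cd) dd = n₀·(e^(−c·d₁) − e^(−c·d₂)) / (c·(d₂−d₁))
e^(−0.46×0.6) = 0.7588; e^(−0.46×2) = 0.3985
⟨n⟩ = 0.65 × (0.7588 − 0.3985) / (0.46 × 1.4) = 0.65 × 0.5595 = 0.3637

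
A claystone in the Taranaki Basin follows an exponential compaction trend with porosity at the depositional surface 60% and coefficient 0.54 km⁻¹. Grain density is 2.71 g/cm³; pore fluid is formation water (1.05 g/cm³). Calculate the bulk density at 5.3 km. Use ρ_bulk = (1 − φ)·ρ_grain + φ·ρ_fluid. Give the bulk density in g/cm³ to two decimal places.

2.65 g/cm³

Porosity at depth: φ = 0.6·exp(−0.54×5.3) = 0.6×0.0572 = 0.0343
Bulk density: ρ_b = (1−φ)ρ_g + φ·ρ_f = 0.9657×2.71 + 0.0343×1.05
       = 2.617 + 0.036 = 2.653 g/cm³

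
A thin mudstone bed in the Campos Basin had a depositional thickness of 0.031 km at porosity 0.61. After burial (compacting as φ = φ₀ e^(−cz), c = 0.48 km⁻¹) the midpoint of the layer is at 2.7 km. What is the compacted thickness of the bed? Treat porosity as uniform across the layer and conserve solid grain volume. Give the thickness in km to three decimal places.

0.015 km

Porosity at 2.7 km: φ = 0.61·exp(−0.48×2.7) = 0.1669
Solid-volume conservation: h(1−φ) = h₀(1−φ₀) ⇒ h = h₀·(1−φ₀)/(1−φ)
h = 0.031 × (1 − 0.61)/(1 − 0.1669) = 0.031 × 0.4681 = 0.0145 km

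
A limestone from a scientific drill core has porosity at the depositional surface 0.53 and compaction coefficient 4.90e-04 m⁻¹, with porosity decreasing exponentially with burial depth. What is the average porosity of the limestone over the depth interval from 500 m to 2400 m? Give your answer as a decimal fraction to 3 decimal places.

0.270

Working in km (1 km = 1000 m; β in km⁻¹ = β in m⁻¹ × 1000):
⟨φ⟩ = (1/(z₂−z₁)) ∫ φ₀ e^(−βz) dz = φ₀·(e^(−β·z₁) − e^(−β·z₂)) / (β·(z₂−z₁))
e^(−0.49×0.5) = 0.7827; e^(−0.49×2.4) = 0.3085
⟨φ⟩ = 0.53 × (0.7827 − 0.3085) / (0.49 × 1.9) = 0.53 × 0.5093 = 0.2699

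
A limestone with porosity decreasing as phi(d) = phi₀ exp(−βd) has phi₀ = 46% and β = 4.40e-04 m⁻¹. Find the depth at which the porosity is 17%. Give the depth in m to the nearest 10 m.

Working in km (1 km = 1000 m; β in km⁻¹ = β in m⁻¹ × 1000):
Invert Athy's law: d = ln(phi₀/phi) / β
d = ln(0.46/0.17) / 0.44 = ln(2.706) / 0.44 = 0.9954 / 0.44 = 2.262 km

2260 m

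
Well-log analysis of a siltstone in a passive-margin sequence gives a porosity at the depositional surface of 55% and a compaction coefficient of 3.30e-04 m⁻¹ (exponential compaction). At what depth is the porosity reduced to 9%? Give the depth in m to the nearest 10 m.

Working in km (1 km = 1000 m; c in km⁻¹ = c in m⁻¹ × 1000):
Invert Athy's law: z = ln(φ₀/φ) / c
z = ln(0.55/0.09) / 0.33 = ln(6.111) / 0.33 = 1.8101 / 0.33 = 5.485 km

5490 m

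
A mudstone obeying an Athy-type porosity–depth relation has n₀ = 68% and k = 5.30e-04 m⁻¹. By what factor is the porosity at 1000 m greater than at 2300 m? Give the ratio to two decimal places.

1.99

Working in km (1 km = 1000 m; k in km⁻¹ = k in m⁻¹ × 1000):
n(z₁)/n(z₂) = e^(−k·z₁)/e^(−k·z₂) = e^{k(z₂−z₁)}
= exp(0.53 × 1.3) = exp(0.689) = 1.9917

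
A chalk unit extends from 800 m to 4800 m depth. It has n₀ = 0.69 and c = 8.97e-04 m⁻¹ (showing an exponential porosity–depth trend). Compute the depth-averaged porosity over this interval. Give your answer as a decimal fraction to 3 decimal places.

0.091

Working in km (1 km = 1000 m; c in km⁻¹ = c in m⁻¹ × 1000):
⟨n⟩ = (1/(z₂−z₁)) ∫ n₀ e^(−cz) dz = n₀·(e^(−c·z₁) − e^(−c·z₂)) / (c·(z₂−z₁))
e^(−0.897×0.8) = 0.4879; e^(−0.897×4.8) = 0.0135
⟨n⟩ = 0.69 × (0.4879 − 0.0135) / (0.897 × 4) = 0.69 × 0.1322 = 0.0912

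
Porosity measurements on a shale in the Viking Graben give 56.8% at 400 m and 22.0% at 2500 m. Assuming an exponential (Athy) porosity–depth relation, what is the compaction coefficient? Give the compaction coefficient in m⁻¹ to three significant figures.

0.000452 m⁻¹

Working in km (1 km = 1000 m; β in km⁻¹ = β in m⁻¹ × 1000):
Athy: n(Z) = n₀ e^(−βZ) ⇒ n₁/n₂ = e^{β(Z₂−Z₁)} ⇒ β = ln(n₁/n₂)/(Z₂−Z₁)
β = ln(0.568/0.22) / (2.5 − 0.4) = ln(2.582) / 2.1 = 0.9485 / 2.1 = 0.4517 km⁻¹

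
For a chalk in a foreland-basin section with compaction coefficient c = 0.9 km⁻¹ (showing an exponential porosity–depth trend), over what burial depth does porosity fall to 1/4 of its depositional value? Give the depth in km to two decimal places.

1.54 km

phi/phi₀ = 1/4 ⇒ exp(−c·d) = 1/4 ⇒ d = ln(4) / c
d = 1.3863 / 0.9 = 1.540 km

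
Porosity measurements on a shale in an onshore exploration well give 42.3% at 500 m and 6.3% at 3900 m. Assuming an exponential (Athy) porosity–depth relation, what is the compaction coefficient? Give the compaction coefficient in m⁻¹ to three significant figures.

Working in km (1 km = 1000 m; k in km⁻¹ = k in m⁻¹ × 1000):
Athy: phi(Z) = phi₀ e^(−kZ) ⇒ phi₁/phi₂ = e^{k(Z₂−Z₁)} ⇒ k = ln(phi₁/phi₂)/(Z₂−Z₁)
k = ln(0.423/0.063) / (3.9 − 0.5) = ln(6.714) / 3.4 = 1.9042 / 3.4 = 0.5601 km⁻¹

0.000560 m⁻¹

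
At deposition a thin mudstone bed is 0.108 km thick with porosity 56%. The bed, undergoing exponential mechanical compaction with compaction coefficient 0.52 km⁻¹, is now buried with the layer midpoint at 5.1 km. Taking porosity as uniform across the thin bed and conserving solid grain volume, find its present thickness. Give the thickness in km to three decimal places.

Porosity at 5.1 km: φ = 0.56·exp(−0.52×5.1) = 0.0395
Solid-volume conservation: h(1−φ) = h₀(1−φ₀) ⇒ h = h₀·(1−φ₀)/(1−φ)
h = 0.108 × (1 − 0.56)/(1 − 0.0395) = 0.108 × 0.4581 = 0.0495 km

0.049 km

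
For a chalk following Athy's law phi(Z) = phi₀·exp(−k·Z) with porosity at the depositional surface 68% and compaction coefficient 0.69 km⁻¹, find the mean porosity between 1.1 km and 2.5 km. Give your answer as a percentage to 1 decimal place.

20.4%

⟨phi⟩ = (1/(Z₂−Z₁)) ∫ phi₀ e^(−kZ) dZ = phi₀·(e^(−k·Z₁) − e^(−k·Z₂)) / (k·(Z₂−Z₁))
e^(−0.69×1.1) = 0.4681; e^(−0.69×2.5) = 0.1782
⟨phi⟩ = 0.68 × (0.4681 − 0.1782) / (0.69 × 1.4) = 0.68 × 0.3002 = 0.2041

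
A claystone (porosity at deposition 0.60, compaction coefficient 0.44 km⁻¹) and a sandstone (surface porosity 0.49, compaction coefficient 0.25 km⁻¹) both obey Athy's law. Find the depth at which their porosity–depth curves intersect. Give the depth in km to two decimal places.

Set phi₀ₐ e^(−cₐd) = phi₀ᵦ e^(−cᵦd) ⇒ ln(phi₀ₐ/phi₀ᵦ) = (cₐ − cᵦ)·d
d = ln(0.6/0.49) / (0.44 − 0.25) = 0.2025 / 0.19 = 1.066 km

1.07 km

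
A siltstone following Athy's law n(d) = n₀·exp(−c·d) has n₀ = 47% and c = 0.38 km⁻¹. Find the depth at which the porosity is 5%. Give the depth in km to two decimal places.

5.90 km

Invert Athy's law: d = ln(n₀/n) / c
d = ln(0.47/0.05) / 0.38 = ln(9.4) / 0.38 = 2.2407 / 0.38 = 5.897 km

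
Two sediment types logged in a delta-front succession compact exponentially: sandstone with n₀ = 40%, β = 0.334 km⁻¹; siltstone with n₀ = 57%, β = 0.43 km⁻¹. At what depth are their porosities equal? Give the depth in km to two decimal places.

3.69 km

Set n₀ₐ e^(−βₐz) = n₀ᵦ e^(−βᵦz) ⇒ ln(n₀ₐ/n₀ᵦ) = (βₐ − βᵦ)·z
z = ln(0.4/0.57) / (0.334 − 0.43) = -0.3542 / -0.096 = 3.689 km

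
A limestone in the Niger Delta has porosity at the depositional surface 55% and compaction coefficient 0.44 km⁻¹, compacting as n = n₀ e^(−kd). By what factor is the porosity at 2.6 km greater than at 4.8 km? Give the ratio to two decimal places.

2.63

n(d₁)/n(d₂) = e^(−k·d₁)/e^(−k·d₂) = e^{k(d₂−d₁)}
= exp(0.44 × 2.2) = exp(0.968) = 2.6327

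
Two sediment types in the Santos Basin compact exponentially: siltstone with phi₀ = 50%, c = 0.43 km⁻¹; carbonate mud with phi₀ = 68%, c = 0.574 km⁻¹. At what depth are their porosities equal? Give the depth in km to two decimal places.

2.14 km

Set phi₀ₐ e^(−cₐz) = phi₀ᵦ e^(−cᵦz) ⇒ ln(phi₀ₐ/phi₀ᵦ) = (cₐ − cᵦ)·z
z = ln(0.5/0.68) / (0.43 − 0.574) = -0.3075 / -0.144 = 2.135 km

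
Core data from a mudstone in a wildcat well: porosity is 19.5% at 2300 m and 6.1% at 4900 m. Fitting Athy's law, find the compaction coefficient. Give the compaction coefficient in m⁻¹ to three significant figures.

Working in km (1 km = 1000 m; c in km⁻¹ = c in m⁻¹ × 1000):
Athy: n(Z) = n₀ e^(−cZ) ⇒ n₁/n₂ = e^{c(Z₂−Z₁)} ⇒ c = ln(n₁/n₂)/(Z₂−Z₁)
c = ln(0.195/0.061) / (4.9 − 2.3) = ln(3.197) / 2.6 = 1.1621 / 2.6 = 0.447 km⁻¹

0.000447 m⁻¹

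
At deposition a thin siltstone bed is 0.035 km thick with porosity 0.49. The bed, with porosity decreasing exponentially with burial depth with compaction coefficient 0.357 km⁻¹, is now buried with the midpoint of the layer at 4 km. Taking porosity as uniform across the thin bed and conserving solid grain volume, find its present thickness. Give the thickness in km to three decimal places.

0.020 km

Porosity at 4 km: φ = 0.49·exp(−0.357×4) = 0.1175
Solid-volume conservation: h(1−φ) = h₀(1−φ₀) ⇒ h = h₀·(1−φ₀)/(1−φ)
h = 0.035 × (1 − 0.49)/(1 − 0.1175) = 0.035 × 0.5779 = 0.0202 km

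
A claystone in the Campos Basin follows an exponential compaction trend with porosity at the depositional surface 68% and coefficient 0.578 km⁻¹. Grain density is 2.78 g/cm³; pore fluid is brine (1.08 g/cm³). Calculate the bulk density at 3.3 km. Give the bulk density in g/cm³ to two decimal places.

Porosity at depth: n = 0.68·exp(−0.578×3.3) = 0.68×0.1485 = 0.1010
Bulk density: ρ_b = (1−n)ρ_g + n·ρ_f = 0.8990×2.78 + 0.1010×1.08
       = 2.499 + 0.109 = 2.608 g/cm³

2.61 g/cm³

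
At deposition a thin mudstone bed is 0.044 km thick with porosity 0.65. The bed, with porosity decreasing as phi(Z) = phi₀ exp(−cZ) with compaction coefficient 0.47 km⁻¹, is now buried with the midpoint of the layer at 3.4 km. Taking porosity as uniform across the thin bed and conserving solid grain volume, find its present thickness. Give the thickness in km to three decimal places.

Porosity at 3.4 km: phi = 0.65·exp(−0.47×3.4) = 0.1315
Solid-volume conservation: h(1−phi) = h₀(1−phi₀) ⇒ h = h₀·(1−phi₀)/(1−phi)
h = 0.044 × (1 − 0.65)/(1 − 0.1315) = 0.044 × 0.4030 = 0.0177 km

0.018 km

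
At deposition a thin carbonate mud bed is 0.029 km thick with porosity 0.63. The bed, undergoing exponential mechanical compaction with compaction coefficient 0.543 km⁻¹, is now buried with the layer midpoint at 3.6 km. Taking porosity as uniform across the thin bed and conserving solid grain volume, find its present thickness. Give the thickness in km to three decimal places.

Porosity at 3.6 km: phi = 0.63·exp(−0.543×3.6) = 0.0892
Solid-volume conservation: h(1−phi) = h₀(1−phi₀) ⇒ h = h₀·(1−phi₀)/(1−phi)
h = 0.029 × (1 − 0.63)/(1 − 0.0892) = 0.029 × 0.4062 = 0.0118 km

0.012 km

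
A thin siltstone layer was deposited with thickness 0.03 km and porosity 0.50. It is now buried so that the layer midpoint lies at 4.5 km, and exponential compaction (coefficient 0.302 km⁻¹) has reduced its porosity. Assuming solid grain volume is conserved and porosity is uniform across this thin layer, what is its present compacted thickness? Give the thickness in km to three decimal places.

Porosity at 4.5 km: φ = 0.5·exp(−0.302×4.5) = 0.1285
Solid-volume conservation: h(1−φ) = h₀(1−φ₀) ⇒ h = h₀·(1−φ₀)/(1−φ)
h = 0.03 × (1 − 0.5)/(1 − 0.1285) = 0.03 × 0.5737 = 0.0172 km

0.017 km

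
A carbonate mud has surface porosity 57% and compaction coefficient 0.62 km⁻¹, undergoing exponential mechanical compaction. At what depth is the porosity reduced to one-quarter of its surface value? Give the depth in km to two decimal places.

φ/φ₀ = 1/4 ⇒ exp(−c·Z) = 1/4 ⇒ Z = ln(4) / c
Z = 1.3863 / 0.62 = 2.236 km

2.24 km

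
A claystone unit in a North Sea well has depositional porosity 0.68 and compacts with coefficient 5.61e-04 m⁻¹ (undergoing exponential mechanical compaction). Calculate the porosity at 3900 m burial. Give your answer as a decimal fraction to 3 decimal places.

0.076

Working in km (1 km = 1000 m; k in km⁻¹ = k in m⁻¹ × 1000):
φ = φ₀·exp(−k·d) = 0.68 × exp(−0.561 × 3.9) = 0.68 × exp(−2.188)
  = 0.68 × 0.1122 = 0.0763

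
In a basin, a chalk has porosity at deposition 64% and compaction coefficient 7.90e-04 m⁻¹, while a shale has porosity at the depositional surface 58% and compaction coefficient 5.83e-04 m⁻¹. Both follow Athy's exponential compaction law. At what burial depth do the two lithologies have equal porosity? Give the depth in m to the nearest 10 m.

480 m

Working in km (1 km = 1000 m; c in km⁻¹ = c in m⁻¹ × 1000):
Set phi₀ₐ e^(−cₐz) = phi₀ᵦ e^(−cᵦz) ⇒ ln(phi₀ₐ/phi₀ᵦ) = (cₐ − cᵦ)·z
z = ln(0.64/0.58) / (0.79 − 0.583) = 0.0984 / 0.207 = 0.476 km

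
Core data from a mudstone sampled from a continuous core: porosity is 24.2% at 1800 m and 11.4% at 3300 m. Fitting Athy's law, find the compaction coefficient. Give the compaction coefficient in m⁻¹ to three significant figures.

Working in km (1 km = 1000 m; β in km⁻¹ = β in m⁻¹ × 1000):
Athy: φ(d) = φ₀ e^(−βd) ⇒ φ₁/φ₂ = e^{β(d₂−d₁)} ⇒ β = ln(φ₁/φ₂)/(d₂−d₁)
β = ln(0.242/0.114) / (3.3 − 1.8) = ln(2.123) / 1.5 = 0.7527 / 1.5 = 0.5018 km⁻¹

0.000502 m⁻¹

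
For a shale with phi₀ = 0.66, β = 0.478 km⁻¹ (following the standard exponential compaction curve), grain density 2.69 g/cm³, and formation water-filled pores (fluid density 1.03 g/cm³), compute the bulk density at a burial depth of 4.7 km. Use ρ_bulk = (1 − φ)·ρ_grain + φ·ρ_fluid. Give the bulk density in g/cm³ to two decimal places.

2.57 g/cm³

Porosity at depth: phi = 0.66·exp(−0.478×4.7) = 0.66×0.1058 = 0.0698
Bulk density: ρ_b = (1−phi)ρ_g + phi·ρ_f = 0.9302×2.69 + 0.0698×1.03
       = 2.502 + 0.072 = 2.574 g/cm³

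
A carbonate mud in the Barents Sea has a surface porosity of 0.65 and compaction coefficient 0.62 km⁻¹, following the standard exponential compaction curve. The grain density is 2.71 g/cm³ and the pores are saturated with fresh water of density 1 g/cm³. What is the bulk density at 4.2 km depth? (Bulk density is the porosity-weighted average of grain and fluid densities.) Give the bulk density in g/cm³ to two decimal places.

2.63 g/cm³

Porosity at depth: n = 0.65·exp(−0.62×4.2) = 0.65×0.0740 = 0.0481
Bulk density: ρ_b = (1−n)ρ_g + n·ρ_f = 0.9519×2.71 + 0.0481×1
       = 2.580 + 0.048 = 2.628 g/cm³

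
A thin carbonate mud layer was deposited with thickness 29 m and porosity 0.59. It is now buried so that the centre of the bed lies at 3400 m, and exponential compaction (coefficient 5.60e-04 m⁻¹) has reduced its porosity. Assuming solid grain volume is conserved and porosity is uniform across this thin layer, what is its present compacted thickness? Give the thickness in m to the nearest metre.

Working in km (1 km = 1000 m; k in km⁻¹ = k in m⁻¹ × 1000):
Porosity at 3.4 km: φ = 0.59·exp(−0.56×3.4) = 0.0879
Solid-volume conservation: h(1−φ) = h₀(1−φ₀) ⇒ h = h₀·(1−φ₀)/(1−φ)
h = 0.029 × (1 − 0.59)/(1 − 0.0879) = 0.029 × 0.4495 = 0.0130 km

13 m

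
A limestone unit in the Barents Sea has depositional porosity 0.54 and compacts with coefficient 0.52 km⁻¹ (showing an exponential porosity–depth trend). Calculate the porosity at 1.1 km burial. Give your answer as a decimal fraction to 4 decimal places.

φ = φ₀·exp(−β·d) = 0.54 × exp(−0.52 × 1.1) = 0.54 × exp(−0.572)
  = 0.54 × 0.5644 = 0.3048

0.3048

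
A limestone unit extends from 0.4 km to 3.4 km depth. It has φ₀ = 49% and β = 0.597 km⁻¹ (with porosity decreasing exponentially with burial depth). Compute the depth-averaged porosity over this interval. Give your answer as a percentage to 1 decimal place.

18.0%

⟨φ⟩ = (1/(d₂−d₁)) ∫ φ₀ e^(−βd) dd = φ₀·(e^(−β·d₁) − e^(−β·d₂)) / (β·(d₂−d₁))
e^(−0.597×0.4) = 0.7876; e^(−0.597×3.4) = 0.1314
⟨φ⟩ = 0.49 × (0.7876 − 0.1314) / (0.597 × 3) = 0.49 × 0.3664 = 0.1795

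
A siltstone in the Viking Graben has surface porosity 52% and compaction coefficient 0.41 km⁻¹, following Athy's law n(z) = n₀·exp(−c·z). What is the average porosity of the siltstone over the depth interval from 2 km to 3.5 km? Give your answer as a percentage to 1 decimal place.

17.1%

⟨n⟩ = (1/(z₂−z₁)) ∫ n₀ e^(−cz) dz = n₀·(e^(−c·z₁) − e^(−c·z₂)) / (c·(z₂−z₁))
e^(−0.41×2) = 0.4404; e^(−0.41×3.5) = 0.2381
⟨n⟩ = 0.52 × (0.4404 − 0.2381) / (0.41 × 1.5) = 0.52 × 0.3290 = 0.1711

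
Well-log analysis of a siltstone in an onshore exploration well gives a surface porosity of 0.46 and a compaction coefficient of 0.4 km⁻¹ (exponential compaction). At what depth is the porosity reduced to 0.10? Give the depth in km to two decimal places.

Invert Athy's law: z = ln(phi₀/phi) / c
z = ln(0.46/0.1) / 0.4 = ln(4.6) / 0.4 = 1.5261 / 0.4 = 3.815 km

3.82 km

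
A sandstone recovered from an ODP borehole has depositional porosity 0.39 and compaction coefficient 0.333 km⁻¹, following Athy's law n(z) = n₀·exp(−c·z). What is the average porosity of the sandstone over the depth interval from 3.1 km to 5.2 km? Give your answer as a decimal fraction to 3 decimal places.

⟨n⟩ = (1/(z₂−z₁)) ∫ n₀ e^(−cz) dz = n₀·(e^(−c·z₁) − e^(−c·z₂)) / (c·(z₂−z₁))
e^(−0.333×3.1) = 0.3562; e^(−0.333×5.2) = 0.1770
⟨n⟩ = 0.39 × (0.3562 − 0.1770) / (0.333 × 2.1) = 0.39 × 0.2562 = 0.0999

0.100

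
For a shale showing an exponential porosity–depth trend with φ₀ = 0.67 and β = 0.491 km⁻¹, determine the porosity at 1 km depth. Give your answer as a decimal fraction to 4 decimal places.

0.4100

φ = φ₀·exp(−β·z) = 0.67 × exp(−0.491 × 1) = 0.67 × exp(−0.491)
  = 0.67 × 0.6120 = 0.4100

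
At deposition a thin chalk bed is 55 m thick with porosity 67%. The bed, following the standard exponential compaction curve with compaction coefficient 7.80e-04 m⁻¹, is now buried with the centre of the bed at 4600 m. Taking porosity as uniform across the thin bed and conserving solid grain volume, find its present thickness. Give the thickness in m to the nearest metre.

18 m

Working in km (1 km = 1000 m; c in km⁻¹ = c in m⁻¹ × 1000):
Porosity at 4.6 km: n = 0.67·exp(−0.78×4.6) = 0.0185
Solid-volume conservation: h(1−n) = h₀(1−n₀) ⇒ h = h₀·(1−n₀)/(1−n)
h = 0.055 × (1 − 0.67)/(1 − 0.0185) = 0.055 × 0.3362 = 0.0185 km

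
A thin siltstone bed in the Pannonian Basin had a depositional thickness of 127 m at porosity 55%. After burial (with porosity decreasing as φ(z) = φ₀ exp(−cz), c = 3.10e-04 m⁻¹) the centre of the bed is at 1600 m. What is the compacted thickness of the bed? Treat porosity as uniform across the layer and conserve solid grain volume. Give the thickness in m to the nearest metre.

Working in km (1 km = 1000 m; c in km⁻¹ = c in m⁻¹ × 1000):
Porosity at 1.6 km: φ = 0.55·exp(−0.31×1.6) = 0.3349
Solid-volume conservation: h(1−φ) = h₀(1−φ₀) ⇒ h = h₀·(1−φ₀)/(1−φ)
h = 0.127 × (1 − 0.55)/(1 − 0.3349) = 0.127 × 0.6766 = 0.0859 km

86 m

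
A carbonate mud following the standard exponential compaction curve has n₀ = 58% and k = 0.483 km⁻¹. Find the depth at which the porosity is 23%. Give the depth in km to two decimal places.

Invert Athy's law: d = ln(n₀/n) / k
d = ln(0.58/0.23) / 0.483 = ln(2.522) / 0.483 = 0.9249 / 0.483 = 1.915 km

1.92 km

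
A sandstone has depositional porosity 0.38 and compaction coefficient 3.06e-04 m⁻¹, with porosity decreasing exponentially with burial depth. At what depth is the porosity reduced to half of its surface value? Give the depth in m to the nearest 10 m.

2270 m

Working in km (1 km = 1000 m; c in km⁻¹ = c in m⁻¹ × 1000):
phi/phi₀ = 1/2 ⇒ exp(−c·Z) = 1/2 ⇒ Z = ln(2) / c
Z = 0.6931 / 0.306 = 2.265 km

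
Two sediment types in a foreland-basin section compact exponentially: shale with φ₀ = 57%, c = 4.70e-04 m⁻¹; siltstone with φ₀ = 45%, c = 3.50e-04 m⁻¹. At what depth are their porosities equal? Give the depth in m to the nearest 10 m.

Working in km (1 km = 1000 m; c in km⁻¹ = c in m⁻¹ × 1000):
Set φ₀ₐ e^(−cₐZ) = φ₀ᵦ e^(−cᵦZ) ⇒ ln(φ₀ₐ/φ₀ᵦ) = (cₐ − cᵦ)·Z
Z = ln(0.57/0.45) / (0.47 − 0.35) = 0.2364 / 0.12 = 1.970 km

1970 m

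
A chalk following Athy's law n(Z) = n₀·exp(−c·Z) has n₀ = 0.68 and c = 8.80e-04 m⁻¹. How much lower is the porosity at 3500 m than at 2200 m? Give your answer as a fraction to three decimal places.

0.067

Working in km (1 km = 1000 m; c in km⁻¹ = c in m⁻¹ × 1000):
n(2.2) = 0.68·e^(−0.88×2.2) = 0.0981
n(3.5) = 0.68·e^(−0.88×3.5) = 0.0313
Δn = 0.0981 − 0.0313 = 0.0669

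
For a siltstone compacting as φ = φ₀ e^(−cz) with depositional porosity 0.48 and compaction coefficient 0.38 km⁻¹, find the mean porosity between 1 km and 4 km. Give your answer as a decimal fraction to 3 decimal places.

⟨φ⟩ = (1/(z₂−z₁)) ∫ φ₀ e^(−cz) dz = φ₀·(e^(−c·z₁) − e^(−c·z₂)) / (c·(z₂−z₁))
e^(−0.38×1) = 0.6839; e^(−0.38×4) = 0.2187
⟨φ⟩ = 0.48 × (0.6839 − 0.2187) / (0.38 × 3) = 0.48 × 0.4080 = 0.1959

0.196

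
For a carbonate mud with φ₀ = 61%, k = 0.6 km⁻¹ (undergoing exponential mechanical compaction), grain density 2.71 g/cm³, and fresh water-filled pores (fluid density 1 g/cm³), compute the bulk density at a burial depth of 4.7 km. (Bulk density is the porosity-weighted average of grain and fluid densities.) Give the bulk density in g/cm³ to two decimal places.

2.65 g/cm³

Porosity at depth: φ = 0.61·exp(−0.6×4.7) = 0.61×0.0596 = 0.0364
Bulk density: ρ_b = (1−φ)ρ_g + φ·ρ_f = 0.9636×2.71 + 0.0364×1
       = 2.611 + 0.036 = 2.648 g/cm³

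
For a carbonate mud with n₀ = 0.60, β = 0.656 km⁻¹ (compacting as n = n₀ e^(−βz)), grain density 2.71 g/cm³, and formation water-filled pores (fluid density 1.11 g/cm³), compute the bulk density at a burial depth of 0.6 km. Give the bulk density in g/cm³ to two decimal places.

Porosity at depth: n = 0.6·exp(−0.656×0.6) = 0.6×0.6746 = 0.4048
Bulk density: ρ_b = (1−n)ρ_g + n·ρ_f = 0.5952×2.71 + 0.4048×1.11
       = 1.613 + 0.449 = 2.062 g/cm³

2.06 g/cm³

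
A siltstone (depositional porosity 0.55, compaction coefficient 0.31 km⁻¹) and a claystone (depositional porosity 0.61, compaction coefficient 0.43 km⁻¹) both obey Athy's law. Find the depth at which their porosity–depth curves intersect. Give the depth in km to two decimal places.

0.86 km

Set n₀ₐ e^(−cₐz) = n₀ᵦ e^(−cᵦz) ⇒ ln(n₀ₐ/n₀ᵦ) = (cₐ − cᵦ)·z
z = ln(0.55/0.61) / (0.31 − 0.43) = -0.1035 / -0.12 = 0.863 km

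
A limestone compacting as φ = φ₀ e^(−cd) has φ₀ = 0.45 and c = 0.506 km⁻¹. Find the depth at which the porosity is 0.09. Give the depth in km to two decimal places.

3.18 km

Invert Athy's law: d = ln(φ₀/φ) / c
d = ln(0.45/0.09) / 0.506 = ln(5) / 0.506 = 1.6094 / 0.506 = 3.181 km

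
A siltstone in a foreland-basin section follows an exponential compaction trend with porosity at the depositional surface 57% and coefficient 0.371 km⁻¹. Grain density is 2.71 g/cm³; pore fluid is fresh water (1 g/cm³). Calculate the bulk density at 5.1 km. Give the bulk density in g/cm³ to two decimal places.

Porosity at depth: φ = 0.57·exp(−0.371×5.1) = 0.57×0.1508 = 0.0859
Bulk density: ρ_b = (1−φ)ρ_g + φ·ρ_f = 0.9141×2.71 + 0.0859×1
       = 2.477 + 0.086 = 2.563 g/cm³

2.56 g/cm³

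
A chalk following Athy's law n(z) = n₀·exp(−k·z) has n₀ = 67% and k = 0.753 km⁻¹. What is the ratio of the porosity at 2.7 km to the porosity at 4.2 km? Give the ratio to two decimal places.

3.09

n(z₁)/n(z₂) = e^(−k·z₁)/e^(−k·z₂) = e^{k(z₂−z₁)}
= exp(0.753 × 1.5) = exp(1.129) = 3.0941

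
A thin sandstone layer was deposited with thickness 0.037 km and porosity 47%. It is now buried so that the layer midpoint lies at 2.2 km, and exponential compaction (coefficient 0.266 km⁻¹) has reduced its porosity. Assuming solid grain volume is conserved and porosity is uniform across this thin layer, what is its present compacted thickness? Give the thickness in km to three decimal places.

Porosity at 2.2 km: phi = 0.47·exp(−0.266×2.2) = 0.2618
Solid-volume conservation: h(1−phi) = h₀(1−phi₀) ⇒ h = h₀·(1−phi₀)/(1−phi)
h = 0.037 × (1 − 0.47)/(1 − 0.2618) = 0.037 × 0.7180 = 0.0266 km

0.027 km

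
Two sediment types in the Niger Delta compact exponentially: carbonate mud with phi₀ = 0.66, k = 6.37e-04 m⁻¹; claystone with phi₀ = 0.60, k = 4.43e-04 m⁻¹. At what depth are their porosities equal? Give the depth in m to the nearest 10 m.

490 m

Working in km (1 km = 1000 m; k in km⁻¹ = k in m⁻¹ × 1000):
Set phi₀ₐ e^(−kₐZ) = phi₀ᵦ e^(−kᵦZ) ⇒ ln(phi₀ₐ/phi₀ᵦ) = (kₐ − kᵦ)·Z
Z = ln(0.66/0.6) / (0.637 − 0.443) = 0.0953 / 0.194 = 0.491 km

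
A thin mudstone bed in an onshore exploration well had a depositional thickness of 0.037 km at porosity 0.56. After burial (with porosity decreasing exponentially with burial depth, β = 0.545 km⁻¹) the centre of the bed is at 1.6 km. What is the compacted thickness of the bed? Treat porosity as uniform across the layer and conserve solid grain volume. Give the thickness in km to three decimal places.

Porosity at 1.6 km: phi = 0.56·exp(−0.545×1.6) = 0.2341
Solid-volume conservation: h(1−phi) = h₀(1−phi₀) ⇒ h = h₀·(1−phi₀)/(1−phi)
h = 0.037 × (1 − 0.56)/(1 − 0.2341) = 0.037 × 0.5745 = 0.0213 km

0.021 km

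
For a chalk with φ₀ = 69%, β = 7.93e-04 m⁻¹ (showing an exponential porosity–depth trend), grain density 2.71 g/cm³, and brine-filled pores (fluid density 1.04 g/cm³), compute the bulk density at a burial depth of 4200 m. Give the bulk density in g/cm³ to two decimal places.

Working in km (1 km = 1000 m; β in km⁻¹ = β in m⁻¹ × 1000):
Porosity at depth: φ = 0.69·exp(−0.793×4.2) = 0.69×0.0358 = 0.0247
Bulk density: ρ_b = (1−φ)ρ_g + φ·ρ_f = 0.9753×2.71 + 0.0247×1.04
       = 2.643 + 0.026 = 2.669 g/cm³

2.67 g/cm³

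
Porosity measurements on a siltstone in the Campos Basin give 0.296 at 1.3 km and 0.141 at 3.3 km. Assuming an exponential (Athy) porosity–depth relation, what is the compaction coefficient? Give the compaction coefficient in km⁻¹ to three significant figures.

0.371 km⁻¹

Athy: φ(Z) = φ₀ e^(−kZ) ⇒ φ₁/φ₂ = e^{k(Z₂−Z₁)} ⇒ k = ln(φ₁/φ₂)/(Z₂−Z₁)
k = ln(0.296/0.141) / (3.3 − 1.3) = ln(2.099) / 2 = 0.7416 / 2 = 0.3708 km⁻¹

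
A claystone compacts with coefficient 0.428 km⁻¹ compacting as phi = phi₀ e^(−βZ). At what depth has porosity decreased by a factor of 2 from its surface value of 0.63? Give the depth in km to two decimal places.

phi/phi₀ = 1/2 ⇒ exp(−β·Z) = 1/2 ⇒ Z = ln(2) / β
Z = 0.6931 / 0.428 = 1.620 km

1.62 km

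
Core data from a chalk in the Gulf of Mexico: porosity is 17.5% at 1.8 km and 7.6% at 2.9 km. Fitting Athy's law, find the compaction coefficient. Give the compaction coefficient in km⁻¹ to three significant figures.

Athy: φ(Z) = φ₀ e^(−kZ) ⇒ φ₁/φ₂ = e^{k(Z₂−Z₁)} ⇒ k = ln(φ₁/φ₂)/(Z₂−Z₁)
k = ln(0.175/0.076) / (2.9 − 1.8) = ln(2.303) / 1.1 = 0.8341 / 1.1 = 0.7582 km⁻¹

0.758 km⁻¹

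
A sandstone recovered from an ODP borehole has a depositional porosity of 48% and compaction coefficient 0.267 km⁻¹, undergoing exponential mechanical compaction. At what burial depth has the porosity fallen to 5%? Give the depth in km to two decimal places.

8.47 km

Invert Athy's law: Z = ln(n₀/n) / β
Z = ln(0.48/0.05) / 0.267 = ln(9.6) / 0.267 = 2.2618 / 0.267 = 8.471 km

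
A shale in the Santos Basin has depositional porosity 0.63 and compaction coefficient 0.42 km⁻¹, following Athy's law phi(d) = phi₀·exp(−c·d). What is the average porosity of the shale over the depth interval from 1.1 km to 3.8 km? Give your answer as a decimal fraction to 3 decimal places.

0.237

⟨phi⟩ = (1/(d₂−d₁)) ∫ phi₀ e^(−cd) dd = phi₀·(e^(−c·d₁) − e^(−c·d₂)) / (c·(d₂−d₁))
e^(−0.42×1.1) = 0.6300; e^(−0.42×3.8) = 0.2027
⟨phi⟩ = 0.63 × (0.6300 − 0.2027) / (0.42 × 2.7) = 0.63 × 0.3768 = 0.2374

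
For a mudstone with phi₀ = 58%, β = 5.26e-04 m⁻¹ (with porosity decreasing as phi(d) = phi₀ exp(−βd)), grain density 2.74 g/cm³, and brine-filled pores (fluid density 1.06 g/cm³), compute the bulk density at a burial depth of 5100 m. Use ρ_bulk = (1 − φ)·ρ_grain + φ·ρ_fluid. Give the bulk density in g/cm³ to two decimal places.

Working in km (1 km = 1000 m; β in km⁻¹ = β in m⁻¹ × 1000):
Porosity at depth: phi = 0.58·exp(−0.526×5.1) = 0.58×0.0684 = 0.0397
Bulk density: ρ_b = (1−phi)ρ_g + phi·ρ_f = 0.9603×2.74 + 0.0397×1.06
       = 2.631 + 0.042 = 2.673 g/cm³

2.67 g/cm³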